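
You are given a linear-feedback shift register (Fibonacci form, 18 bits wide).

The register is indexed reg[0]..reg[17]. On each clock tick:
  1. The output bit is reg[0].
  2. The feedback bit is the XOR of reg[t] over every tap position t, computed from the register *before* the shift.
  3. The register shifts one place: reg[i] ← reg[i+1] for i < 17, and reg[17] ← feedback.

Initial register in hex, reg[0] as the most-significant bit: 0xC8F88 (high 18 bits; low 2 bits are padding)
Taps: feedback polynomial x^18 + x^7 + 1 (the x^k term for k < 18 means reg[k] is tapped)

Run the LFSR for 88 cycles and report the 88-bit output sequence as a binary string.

1100100011111000101011010010101110001110001110110010010011101010010101000111000000011011

k : reg_k → out_k, fb_k
0: 110010001111100010 → 1, fb=1
1: 100100011111000101 → 1, fb=0
2: 001000111110001010 → 0, fb=1
3: 010001111100010101 → 0, fb=1
4: 100011111000101011 → 1, fb=0
5: 000111110001010110 → 0, fb=1
6: 001111100010101101 → 0, fb=0
7: 011111000101011010 → 0, fb=0
8: 111110001010110100 → 1, fb=1
9: 111100010101101001 → 1, fb=0
10: 111000101011010010 → 1, fb=1
11: 110001010110100101 → 1, fb=0
12: 100010101101001010 → 1, fb=1
13: 000101011010010101 → 0, fb=1
14: 001010110100101011 → 0, fb=1
15: 010101101001010111 → 0, fb=0
16: 101011010010101110 → 1, fb=0
17: 010110100101011100 → 0, fb=0
18: 101101001010111000 → 1, fb=1
19: 011010010101110001 → 0, fb=1
20: 110100101011100011 → 1, fb=1
21: 101001010111000111 → 1, fb=0
22: 010010101110001110 → 0, fb=0
23: 100101011100011100 → 1, fb=0
24: 001010111000111000 → 0, fb=1
25: 010101110001110001 → 0, fb=1
26: 101011100011100011 → 1, fb=1
27: 010111000111000111 → 0, fb=0
28: 101110001110001110 → 1, fb=1
29: 011100011100011101 → 0, fb=1
30: 111000111000111011 → 1, fb=0
31: 110001110001110110 → 1, fb=0
32: 100011100011101100 → 1, fb=1
33: 000111000111011001 → 0, fb=0
34: 001110001110110010 → 0, fb=0
35: 011100011101100100 → 0, fb=1
36: 111000111011001001 → 1, fb=0
37: 110001110110010010 → 1, fb=0
38: 100011101100100100 → 1, fb=1
39: 000111011001001001 → 0, fb=1
40: 001110110010010011 → 0, fb=1
41: 011101100100100111 → 0, fb=0
42: 111011001001001110 → 1, fb=1
43: 110110010010011101 → 1, fb=0
44: 101100100100111010 → 1, fb=1
45: 011001001001110101 → 0, fb=0
46: 110010010011101010 → 1, fb=0
47: 100100100111010100 → 1, fb=1
48: 001001001110101001 → 0, fb=0
49: 010010011101010010 → 0, fb=1
50: 100100111010100101 → 1, fb=0
51: 001001110101001010 → 0, fb=1
52: 010011101010010101 → 0, fb=0
53: 100111010100101010 → 1, fb=0
54: 001110101001010100 → 0, fb=0
55: 011101010010101000 → 0, fb=1
56: 111010100101010001 → 1, fb=1
57: 110101001010100011 → 1, fb=1
58: 101010010101000111 → 1, fb=0
59: 010100101010001110 → 0, fb=0
60: 101001010100011100 → 1, fb=0
61: 010010101000111000 → 0, fb=0
62: 100101010001110000 → 1, fb=0
63: 001010100011100000 → 0, fb=0
64: 010101000111000000 → 0, fb=0
65: 101010001110000000 → 1, fb=1
66: 010100011100000001 → 0, fb=1
67: 101000111000000011 → 1, fb=0
68: 010001110000000110 → 0, fb=1
69: 100011100000001101 → 1, fb=1
70: 000111000000011011 → 0, fb=0
71: 001110000000110110 → 0, fb=0
72: 011100000001101100 → 0, fb=0
73: 111000000011011000 → 1, fb=1
74: 110000000110110001 → 1, fb=1
75: 100000001101100011 → 1, fb=1
76: 000000011011000111 → 0, fb=1
77: 000000110110001111 → 0, fb=1
78: 000001101100011111 → 0, fb=0
79: 000011011000111110 → 0, fb=1
80: 000110110001111101 → 0, fb=1
81: 001101100011111011 → 0, fb=0
82: 011011000111110110 → 0, fb=0
83: 110110001111101100 → 1, fb=1
84: 101100011111011001 → 1, fb=0
85: 011000111110110010 → 0, fb=1
86: 110001111101100101 → 1, fb=0
87: 100011111011001010 → 1, fb=0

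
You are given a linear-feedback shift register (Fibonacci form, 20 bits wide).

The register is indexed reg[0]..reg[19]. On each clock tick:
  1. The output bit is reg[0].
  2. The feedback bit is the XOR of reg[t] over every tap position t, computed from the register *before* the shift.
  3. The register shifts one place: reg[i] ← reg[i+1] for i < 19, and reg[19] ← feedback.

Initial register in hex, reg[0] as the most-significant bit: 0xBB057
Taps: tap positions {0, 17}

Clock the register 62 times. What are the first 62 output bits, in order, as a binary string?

step | reg (before) | out | fb
   0 | 10111011000001010111 | 1 | 0
   1 | 01110110000010101110 | 0 | 1
   2 | 11101100000101011101 | 1 | 0
   3 | 11011000001010111010 | 1 | 1
   4 | 10110000010101110101 | 1 | 0
   5 | 01100000101011101010 | 0 | 0
   6 | 11000001010111010100 | 1 | 0
   7 | 10000010101110101000 | 1 | 1
   8 | 00000101011101010001 | 0 | 0
   9 | 00001010111010100010 | 0 | 0
  10 | 00010101110101000100 | 0 | 1
  11 | 00101011101010001001 | 0 | 0
  12 | 01010111010100010010 | 0 | 0
  13 | 10101110101000100100 | 1 | 0
  14 | 01011101010001001000 | 0 | 0
  15 | 10111010100010010000 | 1 | 1
  16 | 01110101000100100001 | 0 | 0
  17 | 11101010001001000010 | 1 | 1
  18 | 11010100010010000101 | 1 | 0
  19 | 10101000100100001010 | 1 | 1
  20 | 01010001001000010101 | 0 | 1
  21 | 10100010010000101011 | 1 | 1
  22 | 01000100100001010111 | 0 | 1
  23 | 10001001000010101111 | 1 | 0
  24 | 00010010000101011110 | 0 | 1
  25 | 00100100001010111101 | 0 | 1
  26 | 01001000010101111011 | 0 | 0
  27 | 10010000101011110110 | 1 | 0
  28 | 00100001010111101100 | 0 | 1
  29 | 01000010101111011001 | 0 | 0
  30 | 10000101011110110010 | 1 | 1
  31 | 00001010111101100101 | 0 | 1
  32 | 00010101111011001011 | 0 | 0
  33 | 00101011110110010110 | 0 | 1
  34 | 01010111101100101101 | 0 | 1
  35 | 10101111011001011011 | 1 | 1
  36 | 01011110110010110111 | 0 | 1
  37 | 10111101100101101111 | 1 | 0
  38 | 01111011001011011110 | 0 | 1
  39 | 11110110010110111101 | 1 | 0
  40 | 11101100101101111010 | 1 | 1
  41 | 11011001011011110101 | 1 | 0
  42 | 10110010110111101010 | 1 | 1
  43 | 01100101101111010101 | 0 | 1
  44 | 11001011011110101011 | 1 | 1
  45 | 10010110111101010111 | 1 | 0
  46 | 00101101111010101110 | 0 | 1
  47 | 01011011110101011101 | 0 | 1
  48 | 10110111101010111011 | 1 | 1
  49 | 01101111010101110111 | 0 | 1
  50 | 11011110101011101111 | 1 | 0
  51 | 10111101010111011110 | 1 | 0
  52 | 01111010101110111100 | 0 | 1
  53 | 11110101011101111001 | 1 | 1
  54 | 11101010111011110011 | 1 | 1
  55 | 11010101110111100111 | 1 | 0
  56 | 10101011101111001110 | 1 | 0
  57 | 01010111011110011100 | 0 | 1
  58 | 10101110111100111001 | 1 | 1
  59 | 01011101111001110011 | 0 | 0
  60 | 10111011110011100110 | 1 | 0
  61 | 01110111100111001100 | 0 | 1

10111011000001010111010100010010000101011110110010110111101010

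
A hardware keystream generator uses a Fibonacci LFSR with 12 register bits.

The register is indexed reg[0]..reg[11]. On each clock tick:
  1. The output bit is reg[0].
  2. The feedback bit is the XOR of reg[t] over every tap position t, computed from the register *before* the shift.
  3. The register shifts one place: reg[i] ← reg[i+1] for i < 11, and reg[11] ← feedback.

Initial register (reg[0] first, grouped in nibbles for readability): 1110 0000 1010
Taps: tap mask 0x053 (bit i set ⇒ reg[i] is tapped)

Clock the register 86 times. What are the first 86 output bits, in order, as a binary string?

11100000101000000011111011000001111100100001101100010101100100000011101111010000010101

k : reg_k → out_k, fb_k
0: 111000001010 → 1, fb=0
1: 110000010100 → 1, fb=0
2: 100000101000 → 1, fb=0
3: 000001010000 → 0, fb=0
4: 000010100000 → 0, fb=0
5: 000101000000 → 0, fb=0
6: 001010000000 → 0, fb=1
7: 010100000001 → 0, fb=1
8: 101000000011 → 1, fb=1
9: 010000000111 → 0, fb=1
10: 100000001111 → 1, fb=1
11: 000000011111 → 0, fb=0
12: 000000111110 → 0, fb=1
13: 000001111101 → 0, fb=1
14: 000011111011 → 0, fb=0
15: 000111110110 → 0, fb=0
16: 001111101100 → 0, fb=0
17: 011111011000 → 0, fb=0
18: 111110110000 → 1, fb=0
19: 111101100000 → 1, fb=1
20: 111011000001 → 1, fb=1
21: 110110000011 → 1, fb=1
22: 101100000111 → 1, fb=1
23: 011000001111 → 0, fb=1
24: 110000011111 → 1, fb=0
25: 100000111110 → 1, fb=0
26: 000001111100 → 0, fb=1
27: 000011111001 → 0, fb=0
28: 000111110010 → 0, fb=0
29: 001111100100 → 0, fb=0
30: 011111001000 → 0, fb=0
31: 111110010000 → 1, fb=1
32: 111100100001 → 1, fb=1
33: 111001000011 → 1, fb=0
34: 110010000110 → 1, fb=1
35: 100100001101 → 1, fb=1
36: 001000011011 → 0, fb=0
37: 010000110110 → 0, fb=0
38: 100001101100 → 1, fb=0
39: 000011011000 → 0, fb=1
40: 000110110001 → 0, fb=0
41: 001101100010 → 0, fb=1
42: 011011000101 → 0, fb=0
43: 110110001010 → 1, fb=1
44: 101100010101 → 1, fb=1
45: 011000101011 → 0, fb=0
46: 110001010110 → 1, fb=0
47: 100010101100 → 1, fb=1
48: 000101011001 → 0, fb=0
49: 001010110010 → 0, fb=0
50: 010101100100 → 0, fb=0
51: 101011001000 → 1, fb=0
52: 010110010000 → 0, fb=0
53: 101100100000 → 1, fb=0
54: 011001000000 → 0, fb=1
55: 110010000001 → 1, fb=1
56: 100100000011 → 1, fb=1
57: 001000000111 → 0, fb=0
58: 010000001110 → 0, fb=1
59: 100000011101 → 1, fb=1
60: 000000111011 → 0, fb=1
61: 000001110111 → 0, fb=1
62: 000011101111 → 0, fb=0
63: 000111011110 → 0, fb=1
64: 001110111101 → 0, fb=0
65: 011101111010 → 0, fb=0
66: 111011110100 → 1, fb=0
67: 110111101000 → 1, fb=0
68: 101111010000 → 1, fb=0
69: 011110100000 → 0, fb=1
70: 111101000001 → 1, fb=0
71: 111010000010 → 1, fb=1
72: 110100000101 → 1, fb=0
73: 101000001010 → 1, fb=1
74: 010000010101 → 0, fb=1
75: 100000101011 → 1, fb=0
76: 000001010110 → 0, fb=0
77: 000010101100 → 0, fb=0
78: 000101011000 → 0, fb=0
79: 001010110000 → 0, fb=0
80: 010101100000 → 0, fb=0
81: 101011000000 → 1, fb=0
82: 010110000000 → 0, fb=0
83: 101100000000 → 1, fb=1
84: 011000000001 → 0, fb=1
85: 110000000011 → 1, fb=0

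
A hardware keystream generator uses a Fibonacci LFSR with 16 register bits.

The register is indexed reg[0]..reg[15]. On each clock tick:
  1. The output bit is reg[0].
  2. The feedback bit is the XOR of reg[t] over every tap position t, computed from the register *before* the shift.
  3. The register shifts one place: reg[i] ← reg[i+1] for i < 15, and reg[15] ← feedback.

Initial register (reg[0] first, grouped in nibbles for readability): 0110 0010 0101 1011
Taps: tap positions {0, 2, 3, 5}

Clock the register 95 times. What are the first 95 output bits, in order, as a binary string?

01100010010110111011001010011110101111111100011001000110001001011010101100101011001110111011100

k : reg_k → out_k, fb_k
0: 0110001001011011 → 0, fb=1
1: 1100010010110111 → 1, fb=0
2: 1000100101101110 → 1, fb=1
3: 0001001011011101 → 0, fb=1
4: 0010010110111011 → 0, fb=0
5: 0100101101110110 → 0, fb=0
6: 1001011011101100 → 1, fb=1
7: 0010110111011001 → 0, fb=0
8: 0101101110110010 → 0, fb=1
9: 1011011101100101 → 1, fb=0
10: 0110111011001010 → 0, fb=0
11: 1101110110010100 → 1, fb=1
12: 1011101100101001 → 1, fb=1
13: 0111011001010011 → 0, fb=1
14: 1110110010100111 → 1, fb=1
15: 1101100101001111 → 1, fb=0
16: 1011001010011110 → 1, fb=1
17: 0110010100111101 → 0, fb=0
18: 1100101001111010 → 1, fb=1
19: 1001010011110101 → 1, fb=1
20: 0010100111101011 → 0, fb=1
21: 0101001111010111 → 0, fb=1
22: 1010011110101111 → 1, fb=1
23: 0100111101011111 → 0, fb=1
24: 1001111010111111 → 1, fb=1
25: 0011110101111111 → 0, fb=1
26: 0111101011111111 → 0, fb=0
27: 1111010111111110 → 1, fb=0
28: 1110101111111100 → 1, fb=0
29: 1101011111111000 → 1, fb=1
30: 1010111111110001 → 1, fb=1
31: 0101111111100011 → 0, fb=0
32: 1011111111000110 → 1, fb=0
33: 0111111110001100 → 0, fb=1
34: 1111111100011001 → 1, fb=0
35: 1111111000110010 → 1, fb=0
36: 1111110001100100 → 1, fb=0
37: 1111100011001000 → 1, fb=1
38: 1111000110010001 → 1, fb=1
39: 1110001100100011 → 1, fb=0
40: 1100011001000110 → 1, fb=0
41: 1000110010001100 → 1, fb=0
42: 0001100100011000 → 0, fb=1
43: 0011001000110001 → 0, fb=0
44: 0110010001100010 → 0, fb=0
45: 1100100011000100 → 1, fb=1
46: 1001000110001001 → 1, fb=0
47: 0010001100010010 → 0, fb=1
48: 0100011000100101 → 0, fb=1
49: 1000110001001011 → 1, fb=0
50: 0001100010010110 → 0, fb=1
51: 0011000100101101 → 0, fb=0
52: 0110001001011010 → 0, fb=1
53: 1100010010110101 → 1, fb=0
54: 1000100101101010 → 1, fb=1
55: 0001001011010101 → 0, fb=1
56: 0010010110101011 → 0, fb=0
57: 0100101101010110 → 0, fb=0
58: 1001011010101100 → 1, fb=1
59: 0010110101011001 → 0, fb=0
60: 0101101010110010 → 0, fb=1
61: 1011010101100101 → 1, fb=0
62: 0110101011001010 → 0, fb=1
63: 1101010110010101 → 1, fb=1
64: 1010101100101011 → 1, fb=0
65: 0101011001010110 → 0, fb=0
66: 1010110010101100 → 1, fb=1
67: 0101100101011001 → 0, fb=1
68: 1011001010110011 → 1, fb=1
69: 0110010101100111 → 0, fb=0
70: 1100101011001110 → 1, fb=1
71: 1001010110011101 → 1, fb=1
72: 0010101100111011 → 0, fb=1
73: 0101011001110111 → 0, fb=0
74: 1010110011101110 → 1, fb=1
75: 0101100111011101 → 0, fb=1
76: 1011001110111011 → 1, fb=1
77: 0110011101110111 → 0, fb=0
78: 1100111011101110 → 1, fb=0
79: 1001110111011100 → 1, fb=1
80: 0011101110111001 → 0, fb=0
81: 0111011101110010 → 0, fb=1
82: 1110111011100101 → 1, fb=1
83: 1101110111001011 → 1, fb=1
84: 1011101110010111 → 1, fb=1
85: 0111011100101111 → 0, fb=1
86: 1110111001011111 → 1, fb=1
87: 1101110010111111 → 1, fb=1
88: 1011100101111111 → 1, fb=1
89: 0111001011111111 → 0, fb=0
90: 1110010111111110 → 1, fb=1
91: 1100101111111101 → 1, fb=1
92: 1001011111111011 → 1, fb=1
93: 0010111111110111 → 0, fb=0
94: 0101111111101110 → 0, fb=0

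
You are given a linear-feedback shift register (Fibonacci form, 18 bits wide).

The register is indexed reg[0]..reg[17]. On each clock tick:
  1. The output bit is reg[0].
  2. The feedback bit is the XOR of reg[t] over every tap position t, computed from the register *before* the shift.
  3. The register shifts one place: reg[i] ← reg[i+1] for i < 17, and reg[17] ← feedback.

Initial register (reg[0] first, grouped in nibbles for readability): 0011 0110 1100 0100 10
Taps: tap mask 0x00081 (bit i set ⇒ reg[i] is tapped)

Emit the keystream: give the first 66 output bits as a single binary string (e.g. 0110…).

tick  register→output (feedback)
  0  001101101100010010→0 (0)
  1  011011011000100100→0 (1)
  2  110110110001001001→1 (0)
  3  101101100010010010→1 (1)
  4  011011000100100101→0 (0)
  5  110110001001001010→1 (1)
  6  101100010010010101→1 (0)
  7  011000100100101010→0 (0)
  8  110001001001010100→1 (1)
  9  100010010010101001→1 (0)
 10  000100100101010010→0 (0)
 11  001001001010100100→0 (0)
 12  010010010101001000→0 (1)
 13  100100101010010001→1 (1)
 14  001001010100100011→0 (1)
 15  010010101001000111→0 (0)
 16  100101010010001110→1 (0)
 17  001010100100011100→0 (0)
 18  010101001000111000→0 (0)
 19  101010010001110000→1 (0)
 20  010100100011100000→0 (0)
 21  101001000111000000→1 (1)
 22  010010001110000001→0 (0)
 23  100100011100000010→1 (0)
 24  001000111000000100→0 (1)
 25  010001110000001001→0 (1)
 26  100011100000010011→1 (1)
 27  000111000000100111→0 (0)
 28  001110000001001110→0 (0)
 29  011100000010011100→0 (0)
 30  111000000100111000→1 (1)
 31  110000001001110001→1 (1)
 32  100000010011100011→1 (0)
 33  000000100111000110→0 (0)
 34  000001001110001100→0 (0)
 35  000010011100011000→0 (1)
 36  000100111000110001→0 (1)
 37  001001110001100011→0 (1)
 38  010011100011000111→0 (0)
 39  100111000110001110→1 (1)
 40  001110001100011101→0 (0)
 41  011100011000111010→0 (1)
 42  111000110001110101→1 (0)
 43  110001100011101010→1 (1)
 44  100011000111010101→1 (1)
 45  000110001110101011→0 (0)
 46  001100011101010110→0 (1)
 47  011000111010101101→0 (1)
 48  110001110101011011→1 (0)
 49  100011101010110110→1 (1)
 50  000111010101101101→0 (1)
 51  001110101011011011→0 (0)
 52  011101010110110110→0 (1)
 53  111010101101101101→1 (1)
 54  110101011011011011→1 (0)
 55  101010110110110110→1 (0)
 56  010101101101101100→0 (0)
 57  101011011011011000→1 (0)
 58  010110110110110000→0 (1)
 59  101101101101100001→1 (1)
 60  011011011011000011→0 (1)
 61  110110110110000111→1 (0)
 62  101101101100001110→1 (1)
 63  011011011000011101→0 (1)
 64  110110110000111011→1 (0)
 65  101101100001110110→1 (1)

001101101100010010010101001000111000000100111000110001110101011011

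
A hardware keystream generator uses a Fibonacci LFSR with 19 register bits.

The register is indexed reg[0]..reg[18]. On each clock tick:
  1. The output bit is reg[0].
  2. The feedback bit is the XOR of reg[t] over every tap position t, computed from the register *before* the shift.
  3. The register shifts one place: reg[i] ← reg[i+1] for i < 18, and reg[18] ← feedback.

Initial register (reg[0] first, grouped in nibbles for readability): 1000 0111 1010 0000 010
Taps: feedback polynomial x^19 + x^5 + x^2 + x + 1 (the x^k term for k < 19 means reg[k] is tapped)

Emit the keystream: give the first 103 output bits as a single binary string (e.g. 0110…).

k : reg_k → out_k, fb_k
0: 1000011110100000010 → 1, fb=0
1: 0000111101000000100 → 0, fb=1
2: 0001111010000001001 → 0, fb=1
3: 0011110100000010011 → 0, fb=0
4: 0111101000000100110 → 0, fb=0
5: 1111010000001001100 → 1, fb=0
6: 1110100000010011000 → 1, fb=1
7: 1101000000100110001 → 1, fb=0
8: 1010000001001100010 → 1, fb=0
9: 0100000010011000100 → 0, fb=1
10: 1000000100110001001 → 1, fb=1
11: 0000001001100010011 → 0, fb=0
12: 0000010011000100110 → 0, fb=1
13: 0000100110001001101 → 0, fb=0
14: 0001001100010011010 → 0, fb=0
15: 0010011000100110100 → 0, fb=0
16: 0100110001001101000 → 0, fb=0
17: 1001100010011010000 → 1, fb=1
18: 0011000100110100001 → 0, fb=1
19: 0110001001101000011 → 0, fb=0
20: 1100010011010000110 → 1, fb=1
21: 1000100110100001101 → 1, fb=1
22: 0001001101000011011 → 0, fb=0
23: 0010011010000110110 → 0, fb=0
24: 0100110100001101100 → 0, fb=0
25: 1001101000011011000 → 1, fb=1
26: 0011010000110110001 → 0, fb=0
27: 0110100001101100010 → 0, fb=0
28: 1101000011011000100 → 1, fb=0
29: 1010000110110001000 → 1, fb=0
30: 0100001101100010000 → 0, fb=1
31: 1000011011000100001 → 1, fb=0
32: 0000110110001000010 → 0, fb=1
33: 0001101100010000101 → 0, fb=0
34: 0011011000100001010 → 0, fb=0
35: 0110110001000010100 → 0, fb=1
36: 1101100010000101001 → 1, fb=0
37: 1011000100001010010 → 1, fb=0
38: 0110001000010100100 → 0, fb=0
39: 1100010000101001000 → 1, fb=1
40: 1000100001010010001 → 1, fb=1
41: 0001000010100100011 → 0, fb=0
42: 0010000101001000110 → 0, fb=1
43: 0100001010010001101 → 0, fb=1
44: 1000010100100011011 → 1, fb=0
45: 0000101001000110110 → 0, fb=0
46: 0001010010001101100 → 0, fb=1
47: 0010100100011011001 → 0, fb=1
48: 0101001000110110011 → 0, fb=1
49: 1010010001101100111 → 1, fb=1
50: 0100100011011001111 → 0, fb=1
51: 1001000110110011111 → 1, fb=1
52: 0010001101100111111 → 0, fb=1
53: 0100011011001111111 → 0, fb=0
54: 1000110110011111110 → 1, fb=0
55: 0001101100111111100 → 0, fb=0
56: 0011011001111111000 → 0, fb=0
57: 0110110011111110000 → 0, fb=1
58: 1101100111111100001 → 1, fb=0
59: 1011001111111000010 → 1, fb=0
60: 0110011111110000100 → 0, fb=1
61: 1100111111100001001 → 1, fb=1
62: 1001111111000010011 → 1, fb=0
63: 0011111110000100110 → 0, fb=0
64: 0111111100001001100 → 0, fb=1
65: 1111111000010011001 → 1, fb=0
66: 1111110000100110010 → 1, fb=0
67: 1111100001001100100 → 1, fb=1
68: 1111000010011001001 → 1, fb=1
69: 1110000100110010011 → 1, fb=1
70: 1100001001100100111 → 1, fb=0
71: 1000010011001001110 → 1, fb=0
72: 0000100110010011100 → 0, fb=0
73: 0001001100100111000 → 0, fb=0
74: 0010011001001110000 → 0, fb=0
75: 0100110010011100000 → 0, fb=0
76: 1001100100111000000 → 1, fb=1
77: 0011001001110000001 → 0, fb=1
78: 0110010011100000011 → 0, fb=1
79: 1100100111000000111 → 1, fb=0
80: 1001001110000001110 → 1, fb=1
81: 0010011100000011101 → 0, fb=0
82: 0100111000000111010 → 0, fb=0
83: 1001110000001110100 → 1, fb=0
84: 0011100000011101000 → 0, fb=1
85: 0111000000111010001 → 0, fb=0
86: 1110000001110100010 → 1, fb=1
87: 1100000011101000101 → 1, fb=0
88: 1000000111010001010 → 1, fb=1
89: 0000001110100010101 → 0, fb=0
90: 0000011101000101010 → 0, fb=1
91: 0000111010001010101 → 0, fb=1
92: 0001110100010101011 → 0, fb=1
93: 0011101000101010111 → 0, fb=1
94: 0111010001010101111 → 0, fb=1
95: 1110100010101011111 → 1, fb=1
96: 1101000101010111111 → 1, fb=0
97: 1010001010101111110 → 1, fb=0
98: 0100010101011111100 → 0, fb=0
99: 1000101010111111000 → 1, fb=1
100: 0001010101111110001 → 0, fb=1
101: 0010101011111100011 → 0, fb=1
102: 0101010111111000111 → 0, fb=0

1000011110100000010011000100110100001101100010000101001000110110011111110000100110010011100000011101000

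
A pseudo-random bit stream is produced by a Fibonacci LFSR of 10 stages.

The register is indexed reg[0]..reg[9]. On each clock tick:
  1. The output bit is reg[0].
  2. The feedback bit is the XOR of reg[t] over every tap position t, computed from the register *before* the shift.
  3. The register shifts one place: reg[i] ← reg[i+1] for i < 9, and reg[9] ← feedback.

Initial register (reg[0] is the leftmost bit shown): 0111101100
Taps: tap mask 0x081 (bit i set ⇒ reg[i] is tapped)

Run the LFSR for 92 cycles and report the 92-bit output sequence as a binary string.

tick  register→output (feedback)
  0  0111101100→0 (1)
  1  1111011001→1 (1)
  2  1110110011→1 (1)
  3  1101100111→1 (0)
  4  1011001110→1 (0)
  5  0110011100→0 (1)
  6  1100111001→1 (1)
  7  1001110011→1 (1)
  8  0011100111→0 (1)
  9  0111001111→0 (1)
 10  1110011111→1 (0)
 11  1100111110→1 (0)
 12  1001111100→1 (0)
 13  0011111000→0 (0)
 14  0111110000→0 (0)
 15  1111100000→1 (1)
 16  1111000001→1 (1)
 17  1110000011→1 (1)
 18  1100000111→1 (0)
 19  1000001110→1 (0)
 20  0000011100→0 (1)
 21  0000111001→0 (0)
 22  0001110010→0 (0)
 23  0011100100→0 (1)
 24  0111001001→0 (0)
 25  1110010010→1 (1)
 26  1100100101→1 (0)
 27  1001001010→1 (1)
 28  0010010101→0 (1)
 29  0100101011→0 (0)
 30  1001010110→1 (0)
 31  0010101100→0 (1)
 32  0101011001→0 (0)
 33  1010110010→1 (1)
 34  0101100101→0 (1)
 35  1011001011→1 (1)
 36  0110010111→0 (1)
 37  1100101111→1 (0)
 38  1001011110→1 (0)
 39  0010111100→0 (1)
 40  0101111001→0 (0)
 41  1011110010→1 (1)
 42  0111100101→0 (1)
 43  1111001011→1 (1)
 44  1110010111→1 (0)
 45  1100101110→1 (0)
 46  1001011100→1 (0)
 47  0010111000→0 (0)
 48  0101110000→0 (0)
 49  1011100000→1 (1)
 50  0111000001→0 (0)
 51  1110000010→1 (1)
 52  1100000101→1 (0)
 53  1000001010→1 (1)
 54  0000010101→0 (1)
 55  0000101011→0 (0)
 56  0001010110→0 (1)
 57  0010101101→0 (1)
 58  0101011011→0 (0)
 59  1010110110→1 (0)
 60  0101101100→0 (1)
 61  1011011001→1 (1)
 62  0110110011→0 (0)
 63  1101100110→1 (0)
 64  1011001100→1 (0)
 65  0110011000→0 (0)
 66  1100110000→1 (1)
 67  1001100001→1 (1)
 68  0011000011→0 (0)
 69  0110000110→0 (1)
 70  1100001101→1 (0)
 71  1000011010→1 (1)
 72  0000110101→0 (1)
 73  0001101011→0 (0)
 74  0011010110→0 (1)
 75  0110101101→0 (1)
 76  1101011011→1 (1)
 77  1010110111→1 (0)
 78  0101101110→0 (1)
 79  1011011101→1 (0)
 80  0110111010→0 (0)
 81  1101110100→1 (0)
 82  1011101000→1 (1)
 83  0111010001→0 (0)
 84  1110100010→1 (1)
 85  1101000101→1 (0)
 86  1010001010→1 (1)
 87  0100010101→0 (1)
 88  1000101011→1 (1)
 89  0001010111→0 (1)
 90  0010101111→0 (1)
 91  0101011111→0 (1)

01111011001110011111000001110010010101100101111001011100000101011011001100001101011011101000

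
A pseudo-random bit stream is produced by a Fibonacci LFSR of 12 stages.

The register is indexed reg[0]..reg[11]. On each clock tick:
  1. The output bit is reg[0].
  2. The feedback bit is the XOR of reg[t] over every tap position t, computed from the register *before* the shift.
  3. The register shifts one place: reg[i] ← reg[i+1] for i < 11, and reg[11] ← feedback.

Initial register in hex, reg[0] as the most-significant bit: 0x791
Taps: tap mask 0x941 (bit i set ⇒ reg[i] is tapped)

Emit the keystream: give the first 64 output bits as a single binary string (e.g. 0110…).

tick  register→output (feedback)
  0  011110010001→0 (1)
  1  111100100011→1 (1)
  2  111001000111→1 (0)
  3  110010001110→1 (0)
  4  100100011100→1 (0)
  5  001000111000→0 (0)
  6  010001110000→0 (1)
  7  100011100001→1 (1)
  8  000111000011→0 (1)
  9  001110000111→0 (1)
 10  011100001111→0 (0)
 11  111000011110→1 (0)
 12  110000111100→1 (1)
 13  100001111001→1 (0)
 14  000011110010→0 (1)
 15  000111100101→0 (0)
 16  001111001010→0 (1)
 17  011110010101→0 (1)
 18  111100101011→1 (0)
 19  111001010110→1 (1)
 20  110010101101→1 (0)
 21  100101011010→1 (0)
 22  001010110100→0 (1)
 23  010101101001→0 (1)
 24  101011010011→1 (0)
 25  010110100110→0 (1)
 26  101101001101→1 (1)
 27  011010011011→0 (0)
 28  110100110110→1 (0)
 29  101001101100→1 (1)
 30  010011011001→0 (0)
 31  100110110010→1 (0)
 32  001101100100→0 (1)
 33  011011001001→0 (0)
 34  110110010010→1 (1)
 35  101100100101→1 (1)
 36  011001001011→0 (0)
 37  110010010110→1 (1)
 38  100100101101→1 (0)
 39  001001011010→0 (1)
 40  010010110101→0 (0)
 41  100101101010→1 (1)
 42  001011010101→0 (1)
 43  010110101011→0 (1)
 44  101101010111→1 (0)
 45  011010101110→0 (0)
 46  110101011100→1 (0)
 47  101010111000→1 (1)
 48  010101110001→0 (0)
 49  101011100010→1 (0)
 50  010111000100→0 (0)
 51  101110001000→1 (0)
 52  011100010000→0 (0)
 53  111000100000→1 (0)
 54  110001000000→1 (1)
 55  100010000001→1 (0)
 56  000100000010→0 (0)
 57  001000000100→0 (0)
 58  010000001000→0 (1)
 59  100000010001→1 (0)
 60  000000100010→0 (1)
 61  000001000101→0 (1)
 62  000010001011→0 (0)
 63  000100010110→0 (0)

0111100100011100001111001010110100110110010010110101011100010000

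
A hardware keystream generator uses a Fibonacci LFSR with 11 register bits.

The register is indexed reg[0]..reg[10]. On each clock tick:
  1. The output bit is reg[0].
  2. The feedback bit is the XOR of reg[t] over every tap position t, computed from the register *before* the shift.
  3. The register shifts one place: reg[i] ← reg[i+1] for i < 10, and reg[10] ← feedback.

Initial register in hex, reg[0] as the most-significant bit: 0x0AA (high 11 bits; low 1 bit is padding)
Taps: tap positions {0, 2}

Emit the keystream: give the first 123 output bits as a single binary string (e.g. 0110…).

tick  register→output (feedback)
  0  00001010101→0 (0)
  1  00010101010→0 (0)
  2  00101010100→0 (1)
  3  01010101001→0 (0)
  4  10101010010→1 (0)
  5  01010100100→0 (0)
  6  10101001000→1 (0)
  7  01010010000→0 (0)
  8  10100100000→1 (0)
  9  01001000000→0 (0)
 10  10010000000→1 (1)
 11  00100000001→0 (1)
 12  01000000011→0 (0)
 13  10000000110→1 (1)
 14  00000001101→0 (0)
 15  00000011010→0 (0)
 16  00000110100→0 (0)
 17  00001101000→0 (0)
 18  00011010000→0 (0)
 19  00110100000→0 (1)
 20  01101000001→0 (1)
 21  11010000011→1 (1)
 22  10100000111→1 (0)
 23  01000001110→0 (0)
 24  10000011100→1 (1)
 25  00000111001→0 (0)
 26  00001110010→0 (0)
 27  00011100100→0 (0)
 28  00111001000→0 (1)
 29  01110010001→0 (1)
 30  11100100011→1 (0)
 31  11001000110→1 (1)
 32  10010001101→1 (1)
 33  00100011011→0 (1)
 34  01000110111→0 (0)
 35  10001101110→1 (1)
 36  00011011101→0 (0)
 37  00110111010→0 (1)
 38  01101110101→0 (1)
 39  11011101011→1 (1)
 40  10111010111→1 (0)
 41  01110101110→0 (1)
 42  11101011101→1 (0)
 43  11010111010→1 (1)
 44  10101110101→1 (0)
 45  01011101010→0 (0)
 46  10111010100→1 (0)
 47  01110101000→0 (1)
 48  11101010001→1 (0)
 49  11010100010→1 (1)
 50  10101000101→1 (0)
 51  01010001010→0 (0)
 52  10100010100→1 (0)
 53  01000101000→0 (0)
 54  10001010000→1 (1)
 55  00010100001→0 (0)
 56  00101000010→0 (1)
 57  01010000101→0 (0)
 58  10100001010→1 (0)
 59  01000010100→0 (0)
 60  10000101000→1 (1)
 61  00001010001→0 (0)
 62  00010100010→0 (0)
 63  00101000100→0 (1)
 64  01010001001→0 (0)
 65  10100010010→1 (0)
 66  01000100100→0 (0)
 67  10001001000→1 (1)
 68  00010010001→0 (0)
 69  00100100010→0 (1)
 70  01001000101→0 (0)
 71  10010001010→1 (1)
 72  00100010101→0 (1)
 73  01000101011→0 (0)
 74  10001010110→1 (1)
 75  00010101101→0 (0)
 76  00101011010→0 (1)
 77  01010110101→0 (0)
 78  10101101010→1 (0)
 79  01011010100→0 (0)
 80  10110101000→1 (0)
 81  01101010000→0 (1)
 82  11010100001→1 (1)
 83  10101000011→1 (0)
 84  01010000110→0 (0)
 85  10100001100→1 (0)
 86  01000011000→0 (0)
 87  10000110000→1 (1)
 88  00001100001→0 (0)
 89  00011000010→0 (0)
 90  00110000100→0 (1)
 91  01100001001→0 (1)
 92  11000010011→1 (1)
 93  10000100111→1 (1)
 94  00001001111→0 (0)
 95  00010011110→0 (0)
 96  00100111100→0 (1)
 97  01001111001→0 (0)
 98  10011110010→1 (1)
 99  00111100101→0 (1)
100  01111001011→0 (1)
101  11110010111→1 (0)
102  11100101110→1 (0)
103  11001011100→1 (1)
104  10010111001→1 (1)
105  00101110011→0 (1)
106  01011100111→0 (0)
107  10111001110→1 (0)
108  01110011100→0 (1)
109  11100111001→1 (0)
110  11001110010→1 (1)
111  10011100101→1 (1)
112  00111001011→0 (1)
113  01110010111→0 (1)
114  11100101111→1 (0)
115  11001011110→1 (1)
116  10010111101→1 (1)
117  00101111011→0 (1)
118  01011110111→0 (0)
119  10111101110→1 (0)
120  01111011100→0 (1)
121  11110111001→1 (0)
122  11101110010→1 (0)

000010101010010000000110100000111001000110111010111010100010100001010001001000101011010100001100001001111001011100111001011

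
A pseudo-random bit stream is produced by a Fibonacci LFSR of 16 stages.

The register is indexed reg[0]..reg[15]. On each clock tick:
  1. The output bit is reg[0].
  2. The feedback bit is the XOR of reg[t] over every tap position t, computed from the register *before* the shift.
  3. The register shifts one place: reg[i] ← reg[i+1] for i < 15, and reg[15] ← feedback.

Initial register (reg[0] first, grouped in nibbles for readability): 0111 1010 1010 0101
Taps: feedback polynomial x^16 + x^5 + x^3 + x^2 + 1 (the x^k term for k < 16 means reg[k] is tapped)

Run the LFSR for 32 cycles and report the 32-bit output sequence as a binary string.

01111010101001010001000110111011

tick  register→output (feedback)
  0  0111101010100101→0 (0)
  1  1111010101001010→1 (0)
  2  1110101010010100→1 (0)
  3  1101010100101000→1 (1)
  4  1010101001010001→1 (0)
  5  0101010010100010→0 (0)
  6  1010100101000100→1 (0)
  7  0101001010001000→0 (1)
  8  1010010100010001→1 (1)
  9  0100101000100011→0 (0)
 10  1001010001000110→1 (1)
 11  0010100010001101→0 (1)
 12  0101000100011011→0 (1)
 13  1010001000110111→1 (0)
 14  0100010001101110→0 (1)
 15  1000100011011101→1 (1)
 16  0001000110111011→0 (1)
 17  0010001101110111→0 (1)
 18  0100011011101111→0 (1)
 19  1000110111011111→1 (0)
 20  0001101110111110→0 (1)
 21  0011011101111101→0 (1)
 22  0110111011111011→0 (0)
 23  1101110111110110→1 (1)
 24  1011101111101101→1 (1)
 25  0111011111011011→0 (1)
 26  1110111110110111→1 (1)
 27  1101111101101111→1 (1)
 28  1011111011011111→1 (0)
 29  0111110110111110→0 (1)
 30  1111101101111101→1 (1)
 31  1111011011111011→1 (0)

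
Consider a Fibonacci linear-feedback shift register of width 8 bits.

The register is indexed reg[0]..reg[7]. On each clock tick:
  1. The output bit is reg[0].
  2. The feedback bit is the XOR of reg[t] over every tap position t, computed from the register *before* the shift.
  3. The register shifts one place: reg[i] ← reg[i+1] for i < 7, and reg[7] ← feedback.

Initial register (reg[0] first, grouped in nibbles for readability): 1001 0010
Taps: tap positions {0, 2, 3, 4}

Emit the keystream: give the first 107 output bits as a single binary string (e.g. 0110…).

step | reg (before) | out | fb
   0 | 10010010 | 1 | 0
   1 | 00100100 | 0 | 1
   2 | 01001001 | 0 | 1
   3 | 10010011 | 1 | 0
   4 | 00100110 | 0 | 1
   5 | 01001101 | 0 | 1
   6 | 10011011 | 1 | 1
   7 | 00110111 | 0 | 0
   8 | 01101110 | 0 | 0
   9 | 11011100 | 1 | 1
  10 | 10111001 | 1 | 0
  11 | 01110010 | 0 | 0
  12 | 11100100 | 1 | 0
  13 | 11001000 | 1 | 0
  14 | 10010000 | 1 | 0
  15 | 00100000 | 0 | 1
  16 | 01000001 | 0 | 0
  17 | 10000010 | 1 | 1
  18 | 00000101 | 0 | 0
  19 | 00001010 | 0 | 1
  20 | 00010101 | 0 | 1
  21 | 00101011 | 0 | 0
  22 | 01010110 | 0 | 1
  23 | 10101101 | 1 | 1
  24 | 01011011 | 0 | 0
  25 | 10110110 | 1 | 1
  26 | 01101101 | 0 | 0
  27 | 11011010 | 1 | 1
  28 | 10110101 | 1 | 1
  29 | 01101011 | 0 | 0
  30 | 11010110 | 1 | 0
  31 | 10101100 | 1 | 1
  32 | 01011001 | 0 | 0
  33 | 10110010 | 1 | 1
  34 | 01100101 | 0 | 1
  35 | 11001011 | 1 | 0
  36 | 10010110 | 1 | 0
  37 | 00101100 | 0 | 0
  38 | 01011000 | 0 | 0
  39 | 10110000 | 1 | 1
  40 | 01100001 | 0 | 1
  41 | 11000011 | 1 | 1
  42 | 10000111 | 1 | 1
  43 | 00001111 | 0 | 1
  44 | 00011111 | 0 | 0
  45 | 00111110 | 0 | 1
  46 | 01111101 | 0 | 1
  47 | 11111011 | 1 | 0
  48 | 11110110 | 1 | 1
  49 | 11101101 | 1 | 1
  50 | 11011011 | 1 | 1
  51 | 10110111 | 1 | 1
  52 | 01101111 | 0 | 0
  53 | 11011110 | 1 | 1
  54 | 10111101 | 1 | 0
  55 | 01111010 | 0 | 1
  56 | 11110101 | 1 | 1
  57 | 11101011 | 1 | 1
  58 | 11010111 | 1 | 0
  59 | 10101110 | 1 | 1
  60 | 01011101 | 0 | 0
  61 | 10111010 | 1 | 0
  62 | 01110100 | 0 | 0
  63 | 11101000 | 1 | 1
  64 | 11010001 | 1 | 0
  65 | 10100010 | 1 | 0
  66 | 01000100 | 0 | 0
  67 | 10001000 | 1 | 0
  68 | 00010000 | 0 | 1
  69 | 00100001 | 0 | 1
  70 | 01000011 | 0 | 0
  71 | 10000110 | 1 | 1
  72 | 00001101 | 0 | 1
  73 | 00011011 | 0 | 0
  74 | 00110110 | 0 | 0
  75 | 01101100 | 0 | 0
  76 | 11011000 | 1 | 1
  77 | 10110001 | 1 | 1
  78 | 01100011 | 0 | 1
  79 | 11000111 | 1 | 1
  80 | 10001111 | 1 | 0
  81 | 00011110 | 0 | 0
  82 | 00111100 | 0 | 1
  83 | 01111001 | 0 | 1
  84 | 11110011 | 1 | 1
  85 | 11100111 | 1 | 0
  86 | 11001110 | 1 | 0
  87 | 10011100 | 1 | 1
  88 | 00111001 | 0 | 1
  89 | 01110011 | 0 | 0
  90 | 11100110 | 1 | 0
  91 | 11001100 | 1 | 0
  92 | 10011000 | 1 | 1
  93 | 00110001 | 0 | 0
  94 | 01100010 | 0 | 1
  95 | 11000101 | 1 | 1
  96 | 10001011 | 1 | 0
  97 | 00010110 | 0 | 1
  98 | 00101101 | 0 | 0
  99 | 01011010 | 0 | 0
 100 | 10110100 | 1 | 1
 101 | 01101001 | 0 | 0
 102 | 11010010 | 1 | 0
 103 | 10100100 | 1 | 0
 104 | 01001000 | 0 | 1
 105 | 10010001 | 1 | 0
 106 | 00100010 | 0 | 1

10010010011011100100000101011011010110010110000111110110111101011101000100001101100011110011100110001011010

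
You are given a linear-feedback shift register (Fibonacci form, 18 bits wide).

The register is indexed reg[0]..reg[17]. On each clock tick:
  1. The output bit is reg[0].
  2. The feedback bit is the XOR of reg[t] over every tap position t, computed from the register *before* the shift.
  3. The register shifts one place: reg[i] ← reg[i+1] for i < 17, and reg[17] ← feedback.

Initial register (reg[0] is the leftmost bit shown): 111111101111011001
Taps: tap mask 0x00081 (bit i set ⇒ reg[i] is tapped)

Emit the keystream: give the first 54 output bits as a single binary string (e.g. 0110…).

111111101111011001100001011100011011011001101010101000

step | reg (before) | out | fb
   0 | 111111101111011001 | 1 | 1
   1 | 111111011110110011 | 1 | 0
   2 | 111110111101100110 | 1 | 0
   3 | 111101111011001100 | 1 | 0
   4 | 111011110110011000 | 1 | 0
   5 | 110111101100110000 | 1 | 1
   6 | 101111011001100001 | 1 | 0
   7 | 011110110011000010 | 0 | 1
   8 | 111101100110000101 | 1 | 1
   9 | 111011001100001011 | 1 | 1
  10 | 110110011000010111 | 1 | 0
  11 | 101100110000101110 | 1 | 0
  12 | 011001100001011100 | 0 | 0
  13 | 110011000010111000 | 1 | 1
  14 | 100110000101110001 | 1 | 1
  15 | 001100001011100011 | 0 | 0
  16 | 011000010111000110 | 0 | 1
  17 | 110000101110001101 | 1 | 1
  18 | 100001011100011011 | 1 | 0
  19 | 000010111000110110 | 0 | 1
  20 | 000101110001101101 | 0 | 1
  21 | 001011100011011011 | 0 | 0
  22 | 010111000110110110 | 0 | 0
  23 | 101110001101101100 | 1 | 1
  24 | 011100011011011001 | 0 | 1
  25 | 111000110110110011 | 1 | 0
  26 | 110001101101100110 | 1 | 1
  27 | 100011011011001101 | 1 | 0
  28 | 000110110110011010 | 0 | 1
  29 | 001101101100110101 | 0 | 0
  30 | 011011011001101010 | 0 | 1
  31 | 110110110011010101 | 1 | 0
  32 | 101101100110101010 | 1 | 1
  33 | 011011001101010101 | 0 | 0
  34 | 110110011010101010 | 1 | 0
  35 | 101100110101010100 | 1 | 0
  36 | 011001101010101000 | 0 | 0
  37 | 110011010101010000 | 1 | 0
  38 | 100110101010100000 | 1 | 1
  39 | 001101010101000001 | 0 | 1
  40 | 011010101010000011 | 0 | 0
  41 | 110101010100000110 | 1 | 0
  42 | 101010101000001100 | 1 | 1
  43 | 010101010000011001 | 0 | 1
  44 | 101010100000110011 | 1 | 1
  45 | 010101000001100111 | 0 | 0
  46 | 101010000011001110 | 1 | 1
  47 | 010100000110011101 | 0 | 0
  48 | 101000001100111010 | 1 | 1
  49 | 010000011001110101 | 0 | 1
  50 | 100000110011101011 | 1 | 0
  51 | 000001100111010110 | 0 | 0
  52 | 000011001110101100 | 0 | 0
  53 | 000110011101011000 | 0 | 1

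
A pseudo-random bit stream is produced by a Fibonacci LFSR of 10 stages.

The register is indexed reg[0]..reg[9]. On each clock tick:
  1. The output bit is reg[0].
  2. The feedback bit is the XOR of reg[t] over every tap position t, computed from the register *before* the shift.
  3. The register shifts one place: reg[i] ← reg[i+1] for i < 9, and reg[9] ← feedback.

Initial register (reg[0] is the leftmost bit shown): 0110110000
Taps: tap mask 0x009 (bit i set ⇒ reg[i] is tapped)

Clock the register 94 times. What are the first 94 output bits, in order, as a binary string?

tick  register→output (feedback)
  0  0110110000→0 (0)
  1  1101100000→1 (0)
  2  1011000000→1 (0)
  3  0110000000→0 (0)
  4  1100000000→1 (1)
  5  1000000001→1 (1)
  6  0000000011→0 (0)
  7  0000000110→0 (0)
  8  0000001100→0 (0)
  9  0000011000→0 (0)
 10  0000110000→0 (0)
 11  0001100000→0 (1)
 12  0011000001→0 (1)
 13  0110000011→0 (0)
 14  1100000110→1 (1)
 15  1000001101→1 (1)
 16  0000011011→0 (0)
 17  0000110110→0 (0)
 18  0001101100→0 (1)
 19  0011011001→0 (1)
 20  0110110011→0 (0)
 21  1101100110→1 (0)
 22  1011001100→1 (0)
 23  0110011000→0 (0)
 24  1100110000→1 (1)
 25  1001100001→1 (0)
 26  0011000010→0 (1)
 27  0110000101→0 (0)
 28  1100001010→1 (1)
 29  1000010101→1 (1)
 30  0000101011→0 (0)
 31  0001010110→0 (1)
 32  0010101101→0 (0)
 33  0101011010→0 (1)
 34  1010110101→1 (1)
 35  0101101011→0 (1)
 36  1011010111→1 (0)
 37  0110101110→0 (0)
 38  1101011100→1 (0)
 39  1010111000→1 (1)
 40  0101110001→0 (1)
 41  1011100011→1 (0)
 42  0111000110→0 (1)
 43  1110001101→1 (1)
 44  1100011011→1 (1)
 45  1000110111→1 (1)
 46  0001101111→0 (1)
 47  0011011111→0 (1)
 48  0110111111→0 (0)
 49  1101111110→1 (0)
 50  1011111100→1 (0)
 51  0111111000→0 (1)
 52  1111110001→1 (0)
 53  1111100010→1 (0)
 54  1111000100→1 (0)
 55  1110001000→1 (1)
 56  1100010001→1 (1)
 57  1000100011→1 (1)
 58  0001000111→0 (1)
 59  0010001111→0 (0)
 60  0100011110→0 (0)
 61  1000111100→1 (1)
 62  0001111001→0 (1)
 63  0011110011→0 (1)
 64  0111100111→0 (1)
 65  1111001111→1 (0)
 66  1110011110→1 (1)
 67  1100111101→1 (1)
 68  1001111011→1 (0)
 69  0011110110→0 (1)
 70  0111101101→0 (1)
 71  1111011011→1 (0)
 72  1110110110→1 (1)
 73  1101101101→1 (0)
 74  1011011010→1 (0)
 75  0110110100→0 (0)
 76  1101101000→1 (0)
 77  1011010000→1 (0)
 78  0110100000→0 (0)
 79  1101000000→1 (0)
 80  1010000000→1 (1)
 81  0100000001→0 (0)
 82  1000000010→1 (1)
 83  0000000101→0 (0)
 84  0000001010→0 (0)
 85  0000010100→0 (0)
 86  0000101000→0 (0)
 87  0001010000→0 (1)
 88  0010100001→0 (0)
 89  0101000010→0 (1)
 90  1010000101→1 (1)
 91  0100001011→0 (0)
 92  1000010110→1 (1)
 93  0000101101→0 (0)

0110110000000011000001101100110000101011010111000110111111000100011110011110110110100000001010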